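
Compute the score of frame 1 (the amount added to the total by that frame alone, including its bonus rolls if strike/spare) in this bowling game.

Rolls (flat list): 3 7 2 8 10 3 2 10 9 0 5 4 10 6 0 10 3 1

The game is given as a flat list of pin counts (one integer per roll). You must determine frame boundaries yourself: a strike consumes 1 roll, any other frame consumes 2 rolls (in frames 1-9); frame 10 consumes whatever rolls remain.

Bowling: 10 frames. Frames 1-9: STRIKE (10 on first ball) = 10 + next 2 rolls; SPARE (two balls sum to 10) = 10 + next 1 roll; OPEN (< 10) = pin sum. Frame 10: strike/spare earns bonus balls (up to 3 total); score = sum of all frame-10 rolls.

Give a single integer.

Frame 1: SPARE (3+7=10). 10 + next roll (2) = 12. Cumulative: 12
Frame 2: SPARE (2+8=10). 10 + next roll (10) = 20. Cumulative: 32
Frame 3: STRIKE. 10 + next two rolls (3+2) = 15. Cumulative: 47

Answer: 12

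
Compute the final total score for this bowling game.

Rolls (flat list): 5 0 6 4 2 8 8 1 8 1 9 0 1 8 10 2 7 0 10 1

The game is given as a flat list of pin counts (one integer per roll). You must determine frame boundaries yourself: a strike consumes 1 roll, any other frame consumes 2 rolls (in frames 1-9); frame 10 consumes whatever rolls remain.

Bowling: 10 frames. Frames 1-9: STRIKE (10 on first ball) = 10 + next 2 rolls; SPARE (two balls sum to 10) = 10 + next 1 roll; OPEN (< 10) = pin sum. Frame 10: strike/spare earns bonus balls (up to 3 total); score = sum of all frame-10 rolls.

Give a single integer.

Answer: 110

Derivation:
Frame 1: OPEN (5+0=5). Cumulative: 5
Frame 2: SPARE (6+4=10). 10 + next roll (2) = 12. Cumulative: 17
Frame 3: SPARE (2+8=10). 10 + next roll (8) = 18. Cumulative: 35
Frame 4: OPEN (8+1=9). Cumulative: 44
Frame 5: OPEN (8+1=9). Cumulative: 53
Frame 6: OPEN (9+0=9). Cumulative: 62
Frame 7: OPEN (1+8=9). Cumulative: 71
Frame 8: STRIKE. 10 + next two rolls (2+7) = 19. Cumulative: 90
Frame 9: OPEN (2+7=9). Cumulative: 99
Frame 10: SPARE. Sum of all frame-10 rolls (0+10+1) = 11. Cumulative: 110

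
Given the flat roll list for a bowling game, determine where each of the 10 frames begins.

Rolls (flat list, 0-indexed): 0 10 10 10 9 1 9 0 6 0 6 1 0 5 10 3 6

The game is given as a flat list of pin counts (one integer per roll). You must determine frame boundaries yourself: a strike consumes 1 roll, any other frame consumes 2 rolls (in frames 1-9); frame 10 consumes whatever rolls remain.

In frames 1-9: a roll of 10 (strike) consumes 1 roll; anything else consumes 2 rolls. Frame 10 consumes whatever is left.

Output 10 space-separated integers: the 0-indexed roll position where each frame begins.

Answer: 0 2 3 4 6 8 10 12 14 15

Derivation:
Frame 1 starts at roll index 0: rolls=0,10 (sum=10), consumes 2 rolls
Frame 2 starts at roll index 2: roll=10 (strike), consumes 1 roll
Frame 3 starts at roll index 3: roll=10 (strike), consumes 1 roll
Frame 4 starts at roll index 4: rolls=9,1 (sum=10), consumes 2 rolls
Frame 5 starts at roll index 6: rolls=9,0 (sum=9), consumes 2 rolls
Frame 6 starts at roll index 8: rolls=6,0 (sum=6), consumes 2 rolls
Frame 7 starts at roll index 10: rolls=6,1 (sum=7), consumes 2 rolls
Frame 8 starts at roll index 12: rolls=0,5 (sum=5), consumes 2 rolls
Frame 9 starts at roll index 14: roll=10 (strike), consumes 1 roll
Frame 10 starts at roll index 15: 2 remaining rolls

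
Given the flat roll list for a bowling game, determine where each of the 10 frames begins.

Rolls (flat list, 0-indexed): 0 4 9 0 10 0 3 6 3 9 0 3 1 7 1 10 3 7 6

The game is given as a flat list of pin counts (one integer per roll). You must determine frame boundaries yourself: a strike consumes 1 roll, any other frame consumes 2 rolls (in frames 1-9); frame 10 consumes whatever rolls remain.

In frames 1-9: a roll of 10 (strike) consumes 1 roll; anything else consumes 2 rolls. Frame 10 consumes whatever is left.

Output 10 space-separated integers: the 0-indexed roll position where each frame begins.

Frame 1 starts at roll index 0: rolls=0,4 (sum=4), consumes 2 rolls
Frame 2 starts at roll index 2: rolls=9,0 (sum=9), consumes 2 rolls
Frame 3 starts at roll index 4: roll=10 (strike), consumes 1 roll
Frame 4 starts at roll index 5: rolls=0,3 (sum=3), consumes 2 rolls
Frame 5 starts at roll index 7: rolls=6,3 (sum=9), consumes 2 rolls
Frame 6 starts at roll index 9: rolls=9,0 (sum=9), consumes 2 rolls
Frame 7 starts at roll index 11: rolls=3,1 (sum=4), consumes 2 rolls
Frame 8 starts at roll index 13: rolls=7,1 (sum=8), consumes 2 rolls
Frame 9 starts at roll index 15: roll=10 (strike), consumes 1 roll
Frame 10 starts at roll index 16: 3 remaining rolls

Answer: 0 2 4 5 7 9 11 13 15 16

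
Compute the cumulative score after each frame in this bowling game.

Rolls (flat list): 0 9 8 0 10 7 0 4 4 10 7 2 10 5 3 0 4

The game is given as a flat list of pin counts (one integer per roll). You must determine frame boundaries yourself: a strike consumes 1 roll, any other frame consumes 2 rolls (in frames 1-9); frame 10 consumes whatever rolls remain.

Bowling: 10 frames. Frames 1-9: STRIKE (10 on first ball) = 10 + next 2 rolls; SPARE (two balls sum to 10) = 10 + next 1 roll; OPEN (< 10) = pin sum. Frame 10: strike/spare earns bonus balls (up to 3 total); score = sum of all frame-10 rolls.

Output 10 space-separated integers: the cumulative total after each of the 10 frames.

Answer: 9 17 34 41 49 68 77 95 103 107

Derivation:
Frame 1: OPEN (0+9=9). Cumulative: 9
Frame 2: OPEN (8+0=8). Cumulative: 17
Frame 3: STRIKE. 10 + next two rolls (7+0) = 17. Cumulative: 34
Frame 4: OPEN (7+0=7). Cumulative: 41
Frame 5: OPEN (4+4=8). Cumulative: 49
Frame 6: STRIKE. 10 + next two rolls (7+2) = 19. Cumulative: 68
Frame 7: OPEN (7+2=9). Cumulative: 77
Frame 8: STRIKE. 10 + next two rolls (5+3) = 18. Cumulative: 95
Frame 9: OPEN (5+3=8). Cumulative: 103
Frame 10: OPEN. Sum of all frame-10 rolls (0+4) = 4. Cumulative: 107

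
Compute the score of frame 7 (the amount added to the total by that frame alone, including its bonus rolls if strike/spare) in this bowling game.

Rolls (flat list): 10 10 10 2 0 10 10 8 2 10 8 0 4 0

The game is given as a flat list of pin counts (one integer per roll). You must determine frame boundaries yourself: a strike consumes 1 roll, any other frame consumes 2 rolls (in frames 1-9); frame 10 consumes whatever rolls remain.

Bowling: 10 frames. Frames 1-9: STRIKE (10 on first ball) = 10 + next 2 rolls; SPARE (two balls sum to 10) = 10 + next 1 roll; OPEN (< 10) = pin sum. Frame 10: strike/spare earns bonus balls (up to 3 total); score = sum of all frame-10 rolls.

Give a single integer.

Answer: 20

Derivation:
Frame 1: STRIKE. 10 + next two rolls (10+10) = 30. Cumulative: 30
Frame 2: STRIKE. 10 + next two rolls (10+2) = 22. Cumulative: 52
Frame 3: STRIKE. 10 + next two rolls (2+0) = 12. Cumulative: 64
Frame 4: OPEN (2+0=2). Cumulative: 66
Frame 5: STRIKE. 10 + next two rolls (10+8) = 28. Cumulative: 94
Frame 6: STRIKE. 10 + next two rolls (8+2) = 20. Cumulative: 114
Frame 7: SPARE (8+2=10). 10 + next roll (10) = 20. Cumulative: 134
Frame 8: STRIKE. 10 + next two rolls (8+0) = 18. Cumulative: 152
Frame 9: OPEN (8+0=8). Cumulative: 160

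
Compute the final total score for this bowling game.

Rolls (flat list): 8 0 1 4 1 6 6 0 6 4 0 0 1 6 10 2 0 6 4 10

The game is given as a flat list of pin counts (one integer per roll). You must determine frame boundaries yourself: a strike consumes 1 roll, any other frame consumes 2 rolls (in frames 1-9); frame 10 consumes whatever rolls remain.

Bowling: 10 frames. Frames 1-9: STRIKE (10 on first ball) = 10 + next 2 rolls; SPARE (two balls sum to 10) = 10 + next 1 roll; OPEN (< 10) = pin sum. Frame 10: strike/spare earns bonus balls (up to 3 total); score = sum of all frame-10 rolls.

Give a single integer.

Answer: 77

Derivation:
Frame 1: OPEN (8+0=8). Cumulative: 8
Frame 2: OPEN (1+4=5). Cumulative: 13
Frame 3: OPEN (1+6=7). Cumulative: 20
Frame 4: OPEN (6+0=6). Cumulative: 26
Frame 5: SPARE (6+4=10). 10 + next roll (0) = 10. Cumulative: 36
Frame 6: OPEN (0+0=0). Cumulative: 36
Frame 7: OPEN (1+6=7). Cumulative: 43
Frame 8: STRIKE. 10 + next two rolls (2+0) = 12. Cumulative: 55
Frame 9: OPEN (2+0=2). Cumulative: 57
Frame 10: SPARE. Sum of all frame-10 rolls (6+4+10) = 20. Cumulative: 77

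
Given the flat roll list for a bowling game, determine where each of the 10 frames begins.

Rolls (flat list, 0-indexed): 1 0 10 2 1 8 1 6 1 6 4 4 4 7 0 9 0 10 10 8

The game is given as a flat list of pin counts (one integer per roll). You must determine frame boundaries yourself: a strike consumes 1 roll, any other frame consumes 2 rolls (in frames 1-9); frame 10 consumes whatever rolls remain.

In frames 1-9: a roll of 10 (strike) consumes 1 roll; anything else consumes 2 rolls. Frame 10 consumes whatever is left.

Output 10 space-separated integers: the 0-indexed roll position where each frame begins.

Frame 1 starts at roll index 0: rolls=1,0 (sum=1), consumes 2 rolls
Frame 2 starts at roll index 2: roll=10 (strike), consumes 1 roll
Frame 3 starts at roll index 3: rolls=2,1 (sum=3), consumes 2 rolls
Frame 4 starts at roll index 5: rolls=8,1 (sum=9), consumes 2 rolls
Frame 5 starts at roll index 7: rolls=6,1 (sum=7), consumes 2 rolls
Frame 6 starts at roll index 9: rolls=6,4 (sum=10), consumes 2 rolls
Frame 7 starts at roll index 11: rolls=4,4 (sum=8), consumes 2 rolls
Frame 8 starts at roll index 13: rolls=7,0 (sum=7), consumes 2 rolls
Frame 9 starts at roll index 15: rolls=9,0 (sum=9), consumes 2 rolls
Frame 10 starts at roll index 17: 3 remaining rolls

Answer: 0 2 3 5 7 9 11 13 15 17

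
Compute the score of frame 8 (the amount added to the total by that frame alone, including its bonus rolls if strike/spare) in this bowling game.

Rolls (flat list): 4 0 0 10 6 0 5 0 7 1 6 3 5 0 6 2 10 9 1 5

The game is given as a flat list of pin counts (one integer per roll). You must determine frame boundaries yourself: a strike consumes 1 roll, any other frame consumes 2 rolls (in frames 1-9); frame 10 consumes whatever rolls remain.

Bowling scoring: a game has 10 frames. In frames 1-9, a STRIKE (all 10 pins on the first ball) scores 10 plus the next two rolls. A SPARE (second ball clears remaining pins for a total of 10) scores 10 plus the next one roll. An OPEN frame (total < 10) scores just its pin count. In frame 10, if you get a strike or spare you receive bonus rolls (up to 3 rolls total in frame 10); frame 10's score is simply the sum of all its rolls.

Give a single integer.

Answer: 8

Derivation:
Frame 1: OPEN (4+0=4). Cumulative: 4
Frame 2: SPARE (0+10=10). 10 + next roll (6) = 16. Cumulative: 20
Frame 3: OPEN (6+0=6). Cumulative: 26
Frame 4: OPEN (5+0=5). Cumulative: 31
Frame 5: OPEN (7+1=8). Cumulative: 39
Frame 6: OPEN (6+3=9). Cumulative: 48
Frame 7: OPEN (5+0=5). Cumulative: 53
Frame 8: OPEN (6+2=8). Cumulative: 61
Frame 9: STRIKE. 10 + next two rolls (9+1) = 20. Cumulative: 81
Frame 10: SPARE. Sum of all frame-10 rolls (9+1+5) = 15. Cumulative: 96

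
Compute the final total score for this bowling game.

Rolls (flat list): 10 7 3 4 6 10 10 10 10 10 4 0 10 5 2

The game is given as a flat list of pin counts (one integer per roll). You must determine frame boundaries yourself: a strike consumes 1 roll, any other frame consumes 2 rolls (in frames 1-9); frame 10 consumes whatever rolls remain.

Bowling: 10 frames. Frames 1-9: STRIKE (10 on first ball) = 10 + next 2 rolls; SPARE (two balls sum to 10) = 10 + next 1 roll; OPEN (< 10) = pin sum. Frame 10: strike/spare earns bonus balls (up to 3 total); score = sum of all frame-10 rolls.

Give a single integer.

Answer: 203

Derivation:
Frame 1: STRIKE. 10 + next two rolls (7+3) = 20. Cumulative: 20
Frame 2: SPARE (7+3=10). 10 + next roll (4) = 14. Cumulative: 34
Frame 3: SPARE (4+6=10). 10 + next roll (10) = 20. Cumulative: 54
Frame 4: STRIKE. 10 + next two rolls (10+10) = 30. Cumulative: 84
Frame 5: STRIKE. 10 + next two rolls (10+10) = 30. Cumulative: 114
Frame 6: STRIKE. 10 + next two rolls (10+10) = 30. Cumulative: 144
Frame 7: STRIKE. 10 + next two rolls (10+4) = 24. Cumulative: 168
Frame 8: STRIKE. 10 + next two rolls (4+0) = 14. Cumulative: 182
Frame 9: OPEN (4+0=4). Cumulative: 186
Frame 10: STRIKE. Sum of all frame-10 rolls (10+5+2) = 17. Cumulative: 203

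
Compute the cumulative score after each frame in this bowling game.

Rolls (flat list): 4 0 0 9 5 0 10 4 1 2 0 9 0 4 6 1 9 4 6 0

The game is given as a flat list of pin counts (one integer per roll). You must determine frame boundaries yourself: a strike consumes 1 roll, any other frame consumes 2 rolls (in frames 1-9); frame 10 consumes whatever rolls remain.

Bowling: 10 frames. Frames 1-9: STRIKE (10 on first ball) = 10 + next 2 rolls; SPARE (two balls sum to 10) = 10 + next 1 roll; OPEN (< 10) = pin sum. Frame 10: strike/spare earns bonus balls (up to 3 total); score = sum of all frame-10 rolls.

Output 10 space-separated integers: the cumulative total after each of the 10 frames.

Frame 1: OPEN (4+0=4). Cumulative: 4
Frame 2: OPEN (0+9=9). Cumulative: 13
Frame 3: OPEN (5+0=5). Cumulative: 18
Frame 4: STRIKE. 10 + next two rolls (4+1) = 15. Cumulative: 33
Frame 5: OPEN (4+1=5). Cumulative: 38
Frame 6: OPEN (2+0=2). Cumulative: 40
Frame 7: OPEN (9+0=9). Cumulative: 49
Frame 8: SPARE (4+6=10). 10 + next roll (1) = 11. Cumulative: 60
Frame 9: SPARE (1+9=10). 10 + next roll (4) = 14. Cumulative: 74
Frame 10: SPARE. Sum of all frame-10 rolls (4+6+0) = 10. Cumulative: 84

Answer: 4 13 18 33 38 40 49 60 74 84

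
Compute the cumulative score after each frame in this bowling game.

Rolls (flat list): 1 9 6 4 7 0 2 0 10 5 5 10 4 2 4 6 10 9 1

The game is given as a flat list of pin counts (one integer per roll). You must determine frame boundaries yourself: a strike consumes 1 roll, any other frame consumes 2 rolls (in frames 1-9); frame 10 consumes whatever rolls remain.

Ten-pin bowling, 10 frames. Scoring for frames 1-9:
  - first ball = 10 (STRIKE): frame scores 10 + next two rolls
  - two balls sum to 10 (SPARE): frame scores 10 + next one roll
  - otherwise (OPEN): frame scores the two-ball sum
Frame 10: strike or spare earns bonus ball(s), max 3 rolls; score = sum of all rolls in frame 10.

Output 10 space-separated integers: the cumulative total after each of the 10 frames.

Answer: 16 33 40 42 62 82 98 104 124 144

Derivation:
Frame 1: SPARE (1+9=10). 10 + next roll (6) = 16. Cumulative: 16
Frame 2: SPARE (6+4=10). 10 + next roll (7) = 17. Cumulative: 33
Frame 3: OPEN (7+0=7). Cumulative: 40
Frame 4: OPEN (2+0=2). Cumulative: 42
Frame 5: STRIKE. 10 + next two rolls (5+5) = 20. Cumulative: 62
Frame 6: SPARE (5+5=10). 10 + next roll (10) = 20. Cumulative: 82
Frame 7: STRIKE. 10 + next two rolls (4+2) = 16. Cumulative: 98
Frame 8: OPEN (4+2=6). Cumulative: 104
Frame 9: SPARE (4+6=10). 10 + next roll (10) = 20. Cumulative: 124
Frame 10: STRIKE. Sum of all frame-10 rolls (10+9+1) = 20. Cumulative: 144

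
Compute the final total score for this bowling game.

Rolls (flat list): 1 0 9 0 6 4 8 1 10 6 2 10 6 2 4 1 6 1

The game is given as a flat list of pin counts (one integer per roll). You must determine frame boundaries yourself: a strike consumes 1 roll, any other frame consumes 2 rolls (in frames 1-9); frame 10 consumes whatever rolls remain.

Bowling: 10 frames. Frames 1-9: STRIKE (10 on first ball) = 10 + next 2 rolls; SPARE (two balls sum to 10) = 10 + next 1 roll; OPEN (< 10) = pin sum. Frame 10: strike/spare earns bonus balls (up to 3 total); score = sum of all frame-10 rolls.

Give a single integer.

Frame 1: OPEN (1+0=1). Cumulative: 1
Frame 2: OPEN (9+0=9). Cumulative: 10
Frame 3: SPARE (6+4=10). 10 + next roll (8) = 18. Cumulative: 28
Frame 4: OPEN (8+1=9). Cumulative: 37
Frame 5: STRIKE. 10 + next two rolls (6+2) = 18. Cumulative: 55
Frame 6: OPEN (6+2=8). Cumulative: 63
Frame 7: STRIKE. 10 + next two rolls (6+2) = 18. Cumulative: 81
Frame 8: OPEN (6+2=8). Cumulative: 89
Frame 9: OPEN (4+1=5). Cumulative: 94
Frame 10: OPEN. Sum of all frame-10 rolls (6+1) = 7. Cumulative: 101

Answer: 101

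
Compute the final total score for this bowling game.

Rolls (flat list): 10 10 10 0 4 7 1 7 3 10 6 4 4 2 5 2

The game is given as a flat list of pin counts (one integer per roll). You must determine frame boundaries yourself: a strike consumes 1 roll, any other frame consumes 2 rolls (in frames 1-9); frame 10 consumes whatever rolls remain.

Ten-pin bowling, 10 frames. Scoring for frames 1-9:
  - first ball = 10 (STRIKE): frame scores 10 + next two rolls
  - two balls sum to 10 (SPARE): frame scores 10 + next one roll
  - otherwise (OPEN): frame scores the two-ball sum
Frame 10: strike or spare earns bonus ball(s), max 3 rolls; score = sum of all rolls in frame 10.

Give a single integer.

Answer: 143

Derivation:
Frame 1: STRIKE. 10 + next two rolls (10+10) = 30. Cumulative: 30
Frame 2: STRIKE. 10 + next two rolls (10+0) = 20. Cumulative: 50
Frame 3: STRIKE. 10 + next two rolls (0+4) = 14. Cumulative: 64
Frame 4: OPEN (0+4=4). Cumulative: 68
Frame 5: OPEN (7+1=8). Cumulative: 76
Frame 6: SPARE (7+3=10). 10 + next roll (10) = 20. Cumulative: 96
Frame 7: STRIKE. 10 + next two rolls (6+4) = 20. Cumulative: 116
Frame 8: SPARE (6+4=10). 10 + next roll (4) = 14. Cumulative: 130
Frame 9: OPEN (4+2=6). Cumulative: 136
Frame 10: OPEN. Sum of all frame-10 rolls (5+2) = 7. Cumulative: 143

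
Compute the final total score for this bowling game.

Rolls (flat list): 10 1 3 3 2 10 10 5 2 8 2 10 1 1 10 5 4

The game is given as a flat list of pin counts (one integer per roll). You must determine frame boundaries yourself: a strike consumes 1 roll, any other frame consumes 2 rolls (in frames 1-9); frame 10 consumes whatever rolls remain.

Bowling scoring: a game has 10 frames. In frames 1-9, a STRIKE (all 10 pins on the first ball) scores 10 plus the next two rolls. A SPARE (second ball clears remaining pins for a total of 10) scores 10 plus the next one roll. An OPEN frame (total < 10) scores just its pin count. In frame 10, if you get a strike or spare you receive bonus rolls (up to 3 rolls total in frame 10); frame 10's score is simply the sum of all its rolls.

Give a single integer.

Answer: 125

Derivation:
Frame 1: STRIKE. 10 + next two rolls (1+3) = 14. Cumulative: 14
Frame 2: OPEN (1+3=4). Cumulative: 18
Frame 3: OPEN (3+2=5). Cumulative: 23
Frame 4: STRIKE. 10 + next two rolls (10+5) = 25. Cumulative: 48
Frame 5: STRIKE. 10 + next two rolls (5+2) = 17. Cumulative: 65
Frame 6: OPEN (5+2=7). Cumulative: 72
Frame 7: SPARE (8+2=10). 10 + next roll (10) = 20. Cumulative: 92
Frame 8: STRIKE. 10 + next two rolls (1+1) = 12. Cumulative: 104
Frame 9: OPEN (1+1=2). Cumulative: 106
Frame 10: STRIKE. Sum of all frame-10 rolls (10+5+4) = 19. Cumulative: 125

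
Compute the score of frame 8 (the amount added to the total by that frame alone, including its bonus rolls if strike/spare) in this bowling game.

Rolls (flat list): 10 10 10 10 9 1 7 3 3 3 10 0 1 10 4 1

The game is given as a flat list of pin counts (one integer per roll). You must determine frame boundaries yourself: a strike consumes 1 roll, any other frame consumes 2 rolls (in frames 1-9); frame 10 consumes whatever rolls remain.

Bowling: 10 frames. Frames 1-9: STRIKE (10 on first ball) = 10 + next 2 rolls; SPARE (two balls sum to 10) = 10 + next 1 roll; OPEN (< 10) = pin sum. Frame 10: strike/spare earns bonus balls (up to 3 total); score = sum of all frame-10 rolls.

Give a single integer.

Answer: 11

Derivation:
Frame 1: STRIKE. 10 + next two rolls (10+10) = 30. Cumulative: 30
Frame 2: STRIKE. 10 + next two rolls (10+10) = 30. Cumulative: 60
Frame 3: STRIKE. 10 + next two rolls (10+9) = 29. Cumulative: 89
Frame 4: STRIKE. 10 + next two rolls (9+1) = 20. Cumulative: 109
Frame 5: SPARE (9+1=10). 10 + next roll (7) = 17. Cumulative: 126
Frame 6: SPARE (7+3=10). 10 + next roll (3) = 13. Cumulative: 139
Frame 7: OPEN (3+3=6). Cumulative: 145
Frame 8: STRIKE. 10 + next two rolls (0+1) = 11. Cumulative: 156
Frame 9: OPEN (0+1=1). Cumulative: 157
Frame 10: STRIKE. Sum of all frame-10 rolls (10+4+1) = 15. Cumulative: 172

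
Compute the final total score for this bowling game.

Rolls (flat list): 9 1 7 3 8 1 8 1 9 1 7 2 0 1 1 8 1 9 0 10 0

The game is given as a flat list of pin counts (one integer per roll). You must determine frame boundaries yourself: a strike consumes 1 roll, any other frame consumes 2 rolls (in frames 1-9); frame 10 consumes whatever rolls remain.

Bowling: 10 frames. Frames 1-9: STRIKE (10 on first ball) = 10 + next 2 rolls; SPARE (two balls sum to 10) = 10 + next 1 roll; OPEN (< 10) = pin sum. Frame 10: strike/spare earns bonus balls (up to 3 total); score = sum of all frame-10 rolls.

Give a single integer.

Frame 1: SPARE (9+1=10). 10 + next roll (7) = 17. Cumulative: 17
Frame 2: SPARE (7+3=10). 10 + next roll (8) = 18. Cumulative: 35
Frame 3: OPEN (8+1=9). Cumulative: 44
Frame 4: OPEN (8+1=9). Cumulative: 53
Frame 5: SPARE (9+1=10). 10 + next roll (7) = 17. Cumulative: 70
Frame 6: OPEN (7+2=9). Cumulative: 79
Frame 7: OPEN (0+1=1). Cumulative: 80
Frame 8: OPEN (1+8=9). Cumulative: 89
Frame 9: SPARE (1+9=10). 10 + next roll (0) = 10. Cumulative: 99
Frame 10: SPARE. Sum of all frame-10 rolls (0+10+0) = 10. Cumulative: 109

Answer: 109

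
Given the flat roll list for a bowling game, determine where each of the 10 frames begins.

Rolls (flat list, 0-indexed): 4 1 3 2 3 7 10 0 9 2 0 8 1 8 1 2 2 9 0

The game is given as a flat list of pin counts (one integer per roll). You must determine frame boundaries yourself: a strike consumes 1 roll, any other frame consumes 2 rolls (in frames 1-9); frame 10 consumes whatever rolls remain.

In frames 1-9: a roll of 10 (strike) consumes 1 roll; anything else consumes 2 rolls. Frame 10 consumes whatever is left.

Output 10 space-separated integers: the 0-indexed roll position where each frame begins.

Frame 1 starts at roll index 0: rolls=4,1 (sum=5), consumes 2 rolls
Frame 2 starts at roll index 2: rolls=3,2 (sum=5), consumes 2 rolls
Frame 3 starts at roll index 4: rolls=3,7 (sum=10), consumes 2 rolls
Frame 4 starts at roll index 6: roll=10 (strike), consumes 1 roll
Frame 5 starts at roll index 7: rolls=0,9 (sum=9), consumes 2 rolls
Frame 6 starts at roll index 9: rolls=2,0 (sum=2), consumes 2 rolls
Frame 7 starts at roll index 11: rolls=8,1 (sum=9), consumes 2 rolls
Frame 8 starts at roll index 13: rolls=8,1 (sum=9), consumes 2 rolls
Frame 9 starts at roll index 15: rolls=2,2 (sum=4), consumes 2 rolls
Frame 10 starts at roll index 17: 2 remaining rolls

Answer: 0 2 4 6 7 9 11 13 15 17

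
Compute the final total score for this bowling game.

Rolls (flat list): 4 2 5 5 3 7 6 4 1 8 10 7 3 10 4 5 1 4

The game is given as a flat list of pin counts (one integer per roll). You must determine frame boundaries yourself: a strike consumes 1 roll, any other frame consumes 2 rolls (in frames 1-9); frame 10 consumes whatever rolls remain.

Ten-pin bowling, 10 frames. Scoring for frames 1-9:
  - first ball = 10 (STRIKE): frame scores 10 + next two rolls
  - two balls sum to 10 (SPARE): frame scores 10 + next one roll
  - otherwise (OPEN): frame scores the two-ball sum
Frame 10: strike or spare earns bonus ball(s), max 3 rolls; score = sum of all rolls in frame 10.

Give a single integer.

Answer: 128

Derivation:
Frame 1: OPEN (4+2=6). Cumulative: 6
Frame 2: SPARE (5+5=10). 10 + next roll (3) = 13. Cumulative: 19
Frame 3: SPARE (3+7=10). 10 + next roll (6) = 16. Cumulative: 35
Frame 4: SPARE (6+4=10). 10 + next roll (1) = 11. Cumulative: 46
Frame 5: OPEN (1+8=9). Cumulative: 55
Frame 6: STRIKE. 10 + next two rolls (7+3) = 20. Cumulative: 75
Frame 7: SPARE (7+3=10). 10 + next roll (10) = 20. Cumulative: 95
Frame 8: STRIKE. 10 + next two rolls (4+5) = 19. Cumulative: 114
Frame 9: OPEN (4+5=9). Cumulative: 123
Frame 10: OPEN. Sum of all frame-10 rolls (1+4) = 5. Cumulative: 128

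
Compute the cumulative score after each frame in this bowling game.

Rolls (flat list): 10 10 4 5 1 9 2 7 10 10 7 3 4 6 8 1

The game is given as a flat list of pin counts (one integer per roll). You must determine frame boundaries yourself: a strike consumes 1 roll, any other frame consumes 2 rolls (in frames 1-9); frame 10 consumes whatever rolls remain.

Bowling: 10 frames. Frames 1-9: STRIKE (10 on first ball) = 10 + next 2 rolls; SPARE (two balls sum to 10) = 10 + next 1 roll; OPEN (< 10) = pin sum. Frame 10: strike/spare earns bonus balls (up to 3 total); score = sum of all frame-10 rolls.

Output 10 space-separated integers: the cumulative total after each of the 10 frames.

Answer: 24 43 52 64 73 100 120 134 152 161

Derivation:
Frame 1: STRIKE. 10 + next two rolls (10+4) = 24. Cumulative: 24
Frame 2: STRIKE. 10 + next two rolls (4+5) = 19. Cumulative: 43
Frame 3: OPEN (4+5=9). Cumulative: 52
Frame 4: SPARE (1+9=10). 10 + next roll (2) = 12. Cumulative: 64
Frame 5: OPEN (2+7=9). Cumulative: 73
Frame 6: STRIKE. 10 + next two rolls (10+7) = 27. Cumulative: 100
Frame 7: STRIKE. 10 + next two rolls (7+3) = 20. Cumulative: 120
Frame 8: SPARE (7+3=10). 10 + next roll (4) = 14. Cumulative: 134
Frame 9: SPARE (4+6=10). 10 + next roll (8) = 18. Cumulative: 152
Frame 10: OPEN. Sum of all frame-10 rolls (8+1) = 9. Cumulative: 161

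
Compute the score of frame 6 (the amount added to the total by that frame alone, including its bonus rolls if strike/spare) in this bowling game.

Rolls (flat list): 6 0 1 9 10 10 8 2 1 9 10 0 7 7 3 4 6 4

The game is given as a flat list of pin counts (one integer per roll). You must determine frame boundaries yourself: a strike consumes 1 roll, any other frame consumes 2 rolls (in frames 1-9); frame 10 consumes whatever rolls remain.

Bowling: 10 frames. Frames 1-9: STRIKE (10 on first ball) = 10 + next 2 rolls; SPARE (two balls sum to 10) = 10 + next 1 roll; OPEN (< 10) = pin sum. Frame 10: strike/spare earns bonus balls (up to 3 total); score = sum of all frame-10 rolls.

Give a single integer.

Frame 1: OPEN (6+0=6). Cumulative: 6
Frame 2: SPARE (1+9=10). 10 + next roll (10) = 20. Cumulative: 26
Frame 3: STRIKE. 10 + next two rolls (10+8) = 28. Cumulative: 54
Frame 4: STRIKE. 10 + next two rolls (8+2) = 20. Cumulative: 74
Frame 5: SPARE (8+2=10). 10 + next roll (1) = 11. Cumulative: 85
Frame 6: SPARE (1+9=10). 10 + next roll (10) = 20. Cumulative: 105
Frame 7: STRIKE. 10 + next two rolls (0+7) = 17. Cumulative: 122
Frame 8: OPEN (0+7=7). Cumulative: 129

Answer: 20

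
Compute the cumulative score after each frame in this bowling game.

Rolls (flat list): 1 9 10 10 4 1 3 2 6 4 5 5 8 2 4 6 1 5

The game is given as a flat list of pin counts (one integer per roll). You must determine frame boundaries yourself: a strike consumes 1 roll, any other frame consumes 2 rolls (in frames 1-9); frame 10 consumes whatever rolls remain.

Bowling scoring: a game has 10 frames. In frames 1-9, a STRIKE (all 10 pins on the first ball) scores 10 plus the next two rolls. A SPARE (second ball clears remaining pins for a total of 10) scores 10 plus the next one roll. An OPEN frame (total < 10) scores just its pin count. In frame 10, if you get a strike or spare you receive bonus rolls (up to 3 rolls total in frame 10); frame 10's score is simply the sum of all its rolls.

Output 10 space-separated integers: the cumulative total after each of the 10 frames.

Frame 1: SPARE (1+9=10). 10 + next roll (10) = 20. Cumulative: 20
Frame 2: STRIKE. 10 + next two rolls (10+4) = 24. Cumulative: 44
Frame 3: STRIKE. 10 + next two rolls (4+1) = 15. Cumulative: 59
Frame 4: OPEN (4+1=5). Cumulative: 64
Frame 5: OPEN (3+2=5). Cumulative: 69
Frame 6: SPARE (6+4=10). 10 + next roll (5) = 15. Cumulative: 84
Frame 7: SPARE (5+5=10). 10 + next roll (8) = 18. Cumulative: 102
Frame 8: SPARE (8+2=10). 10 + next roll (4) = 14. Cumulative: 116
Frame 9: SPARE (4+6=10). 10 + next roll (1) = 11. Cumulative: 127
Frame 10: OPEN. Sum of all frame-10 rolls (1+5) = 6. Cumulative: 133

Answer: 20 44 59 64 69 84 102 116 127 133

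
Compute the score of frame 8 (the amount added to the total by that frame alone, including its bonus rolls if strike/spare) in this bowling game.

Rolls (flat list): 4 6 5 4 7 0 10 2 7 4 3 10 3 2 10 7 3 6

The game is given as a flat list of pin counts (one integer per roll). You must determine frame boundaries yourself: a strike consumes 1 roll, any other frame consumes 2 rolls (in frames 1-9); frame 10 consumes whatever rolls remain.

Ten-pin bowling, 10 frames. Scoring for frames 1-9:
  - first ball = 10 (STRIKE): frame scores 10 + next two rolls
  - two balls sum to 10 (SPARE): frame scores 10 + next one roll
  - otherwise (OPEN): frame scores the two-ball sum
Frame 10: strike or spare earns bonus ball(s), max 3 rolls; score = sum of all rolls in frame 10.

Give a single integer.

Frame 1: SPARE (4+6=10). 10 + next roll (5) = 15. Cumulative: 15
Frame 2: OPEN (5+4=9). Cumulative: 24
Frame 3: OPEN (7+0=7). Cumulative: 31
Frame 4: STRIKE. 10 + next two rolls (2+7) = 19. Cumulative: 50
Frame 5: OPEN (2+7=9). Cumulative: 59
Frame 6: OPEN (4+3=7). Cumulative: 66
Frame 7: STRIKE. 10 + next two rolls (3+2) = 15. Cumulative: 81
Frame 8: OPEN (3+2=5). Cumulative: 86
Frame 9: STRIKE. 10 + next two rolls (7+3) = 20. Cumulative: 106
Frame 10: SPARE. Sum of all frame-10 rolls (7+3+6) = 16. Cumulative: 122

Answer: 5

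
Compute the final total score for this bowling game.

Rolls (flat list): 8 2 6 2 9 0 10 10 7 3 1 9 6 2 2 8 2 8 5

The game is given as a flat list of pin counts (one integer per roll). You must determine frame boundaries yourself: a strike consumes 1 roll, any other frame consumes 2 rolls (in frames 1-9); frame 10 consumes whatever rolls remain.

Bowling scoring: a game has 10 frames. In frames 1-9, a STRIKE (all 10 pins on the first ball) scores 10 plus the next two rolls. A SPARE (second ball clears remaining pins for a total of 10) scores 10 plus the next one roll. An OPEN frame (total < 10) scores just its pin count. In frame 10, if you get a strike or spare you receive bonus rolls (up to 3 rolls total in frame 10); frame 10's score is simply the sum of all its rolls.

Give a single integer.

Frame 1: SPARE (8+2=10). 10 + next roll (6) = 16. Cumulative: 16
Frame 2: OPEN (6+2=8). Cumulative: 24
Frame 3: OPEN (9+0=9). Cumulative: 33
Frame 4: STRIKE. 10 + next two rolls (10+7) = 27. Cumulative: 60
Frame 5: STRIKE. 10 + next two rolls (7+3) = 20. Cumulative: 80
Frame 6: SPARE (7+3=10). 10 + next roll (1) = 11. Cumulative: 91
Frame 7: SPARE (1+9=10). 10 + next roll (6) = 16. Cumulative: 107
Frame 8: OPEN (6+2=8). Cumulative: 115
Frame 9: SPARE (2+8=10). 10 + next roll (2) = 12. Cumulative: 127
Frame 10: SPARE. Sum of all frame-10 rolls (2+8+5) = 15. Cumulative: 142

Answer: 142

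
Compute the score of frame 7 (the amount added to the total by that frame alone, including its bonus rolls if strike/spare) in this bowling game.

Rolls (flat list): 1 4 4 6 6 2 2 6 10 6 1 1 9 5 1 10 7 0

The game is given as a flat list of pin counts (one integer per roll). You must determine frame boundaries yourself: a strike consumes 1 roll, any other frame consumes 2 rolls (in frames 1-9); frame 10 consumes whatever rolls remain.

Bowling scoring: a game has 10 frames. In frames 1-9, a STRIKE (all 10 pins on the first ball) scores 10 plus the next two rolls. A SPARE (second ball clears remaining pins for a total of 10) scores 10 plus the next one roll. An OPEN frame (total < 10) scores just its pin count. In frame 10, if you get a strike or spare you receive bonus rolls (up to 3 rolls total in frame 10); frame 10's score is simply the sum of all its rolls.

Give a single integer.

Answer: 15

Derivation:
Frame 1: OPEN (1+4=5). Cumulative: 5
Frame 2: SPARE (4+6=10). 10 + next roll (6) = 16. Cumulative: 21
Frame 3: OPEN (6+2=8). Cumulative: 29
Frame 4: OPEN (2+6=8). Cumulative: 37
Frame 5: STRIKE. 10 + next two rolls (6+1) = 17. Cumulative: 54
Frame 6: OPEN (6+1=7). Cumulative: 61
Frame 7: SPARE (1+9=10). 10 + next roll (5) = 15. Cumulative: 76
Frame 8: OPEN (5+1=6). Cumulative: 82
Frame 9: STRIKE. 10 + next two rolls (7+0) = 17. Cumulative: 99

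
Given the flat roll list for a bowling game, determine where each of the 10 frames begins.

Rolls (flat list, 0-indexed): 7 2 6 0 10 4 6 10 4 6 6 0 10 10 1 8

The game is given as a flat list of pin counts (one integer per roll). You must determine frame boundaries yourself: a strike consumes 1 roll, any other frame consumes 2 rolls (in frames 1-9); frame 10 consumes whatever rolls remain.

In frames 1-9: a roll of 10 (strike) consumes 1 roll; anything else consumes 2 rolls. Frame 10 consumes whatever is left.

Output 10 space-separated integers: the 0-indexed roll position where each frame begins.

Frame 1 starts at roll index 0: rolls=7,2 (sum=9), consumes 2 rolls
Frame 2 starts at roll index 2: rolls=6,0 (sum=6), consumes 2 rolls
Frame 3 starts at roll index 4: roll=10 (strike), consumes 1 roll
Frame 4 starts at roll index 5: rolls=4,6 (sum=10), consumes 2 rolls
Frame 5 starts at roll index 7: roll=10 (strike), consumes 1 roll
Frame 6 starts at roll index 8: rolls=4,6 (sum=10), consumes 2 rolls
Frame 7 starts at roll index 10: rolls=6,0 (sum=6), consumes 2 rolls
Frame 8 starts at roll index 12: roll=10 (strike), consumes 1 roll
Frame 9 starts at roll index 13: roll=10 (strike), consumes 1 roll
Frame 10 starts at roll index 14: 2 remaining rolls

Answer: 0 2 4 5 7 8 10 12 13 14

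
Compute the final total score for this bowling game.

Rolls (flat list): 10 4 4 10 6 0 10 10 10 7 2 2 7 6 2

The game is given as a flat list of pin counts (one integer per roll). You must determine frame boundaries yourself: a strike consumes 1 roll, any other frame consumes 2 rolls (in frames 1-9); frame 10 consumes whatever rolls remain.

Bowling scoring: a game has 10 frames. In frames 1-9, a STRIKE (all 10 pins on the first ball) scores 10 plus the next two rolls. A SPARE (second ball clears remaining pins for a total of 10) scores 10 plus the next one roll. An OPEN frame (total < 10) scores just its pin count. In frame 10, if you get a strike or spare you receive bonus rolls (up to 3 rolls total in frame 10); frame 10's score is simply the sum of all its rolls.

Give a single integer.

Frame 1: STRIKE. 10 + next two rolls (4+4) = 18. Cumulative: 18
Frame 2: OPEN (4+4=8). Cumulative: 26
Frame 3: STRIKE. 10 + next two rolls (6+0) = 16. Cumulative: 42
Frame 4: OPEN (6+0=6). Cumulative: 48
Frame 5: STRIKE. 10 + next two rolls (10+10) = 30. Cumulative: 78
Frame 6: STRIKE. 10 + next two rolls (10+7) = 27. Cumulative: 105
Frame 7: STRIKE. 10 + next two rolls (7+2) = 19. Cumulative: 124
Frame 8: OPEN (7+2=9). Cumulative: 133
Frame 9: OPEN (2+7=9). Cumulative: 142
Frame 10: OPEN. Sum of all frame-10 rolls (6+2) = 8. Cumulative: 150

Answer: 150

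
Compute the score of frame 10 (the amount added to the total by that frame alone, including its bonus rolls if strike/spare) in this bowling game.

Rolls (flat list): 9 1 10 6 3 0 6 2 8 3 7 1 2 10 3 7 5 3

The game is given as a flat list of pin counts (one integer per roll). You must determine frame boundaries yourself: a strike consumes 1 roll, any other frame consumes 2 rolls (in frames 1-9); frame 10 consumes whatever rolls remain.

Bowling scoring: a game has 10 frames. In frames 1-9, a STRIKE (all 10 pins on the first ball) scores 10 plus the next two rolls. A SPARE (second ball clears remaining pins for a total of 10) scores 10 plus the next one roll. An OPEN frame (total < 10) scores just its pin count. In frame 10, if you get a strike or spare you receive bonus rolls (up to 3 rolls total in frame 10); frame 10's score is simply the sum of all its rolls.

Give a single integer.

Answer: 8

Derivation:
Frame 1: SPARE (9+1=10). 10 + next roll (10) = 20. Cumulative: 20
Frame 2: STRIKE. 10 + next two rolls (6+3) = 19. Cumulative: 39
Frame 3: OPEN (6+3=9). Cumulative: 48
Frame 4: OPEN (0+6=6). Cumulative: 54
Frame 5: SPARE (2+8=10). 10 + next roll (3) = 13. Cumulative: 67
Frame 6: SPARE (3+7=10). 10 + next roll (1) = 11. Cumulative: 78
Frame 7: OPEN (1+2=3). Cumulative: 81
Frame 8: STRIKE. 10 + next two rolls (3+7) = 20. Cumulative: 101
Frame 9: SPARE (3+7=10). 10 + next roll (5) = 15. Cumulative: 116
Frame 10: OPEN. Sum of all frame-10 rolls (5+3) = 8. Cumulative: 124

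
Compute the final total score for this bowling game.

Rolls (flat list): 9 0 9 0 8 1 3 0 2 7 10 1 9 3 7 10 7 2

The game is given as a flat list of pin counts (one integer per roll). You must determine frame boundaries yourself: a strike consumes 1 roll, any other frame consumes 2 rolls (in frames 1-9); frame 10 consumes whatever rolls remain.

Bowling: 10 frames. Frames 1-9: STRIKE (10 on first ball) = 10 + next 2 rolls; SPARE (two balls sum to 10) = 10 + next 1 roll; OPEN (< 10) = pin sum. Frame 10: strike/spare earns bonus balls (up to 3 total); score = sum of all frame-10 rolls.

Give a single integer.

Answer: 120

Derivation:
Frame 1: OPEN (9+0=9). Cumulative: 9
Frame 2: OPEN (9+0=9). Cumulative: 18
Frame 3: OPEN (8+1=9). Cumulative: 27
Frame 4: OPEN (3+0=3). Cumulative: 30
Frame 5: OPEN (2+7=9). Cumulative: 39
Frame 6: STRIKE. 10 + next two rolls (1+9) = 20. Cumulative: 59
Frame 7: SPARE (1+9=10). 10 + next roll (3) = 13. Cumulative: 72
Frame 8: SPARE (3+7=10). 10 + next roll (10) = 20. Cumulative: 92
Frame 9: STRIKE. 10 + next two rolls (7+2) = 19. Cumulative: 111
Frame 10: OPEN. Sum of all frame-10 rolls (7+2) = 9. Cumulative: 120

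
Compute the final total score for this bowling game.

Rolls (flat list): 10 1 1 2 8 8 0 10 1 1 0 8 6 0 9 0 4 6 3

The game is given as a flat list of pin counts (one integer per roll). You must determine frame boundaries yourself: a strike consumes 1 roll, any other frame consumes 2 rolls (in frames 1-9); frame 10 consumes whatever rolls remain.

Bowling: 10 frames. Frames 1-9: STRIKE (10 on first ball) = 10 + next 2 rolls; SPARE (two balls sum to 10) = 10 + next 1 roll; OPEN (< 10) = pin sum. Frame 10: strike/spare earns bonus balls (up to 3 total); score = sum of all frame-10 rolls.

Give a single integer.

Frame 1: STRIKE. 10 + next two rolls (1+1) = 12. Cumulative: 12
Frame 2: OPEN (1+1=2). Cumulative: 14
Frame 3: SPARE (2+8=10). 10 + next roll (8) = 18. Cumulative: 32
Frame 4: OPEN (8+0=8). Cumulative: 40
Frame 5: STRIKE. 10 + next two rolls (1+1) = 12. Cumulative: 52
Frame 6: OPEN (1+1=2). Cumulative: 54
Frame 7: OPEN (0+8=8). Cumulative: 62
Frame 8: OPEN (6+0=6). Cumulative: 68
Frame 9: OPEN (9+0=9). Cumulative: 77
Frame 10: SPARE. Sum of all frame-10 rolls (4+6+3) = 13. Cumulative: 90

Answer: 90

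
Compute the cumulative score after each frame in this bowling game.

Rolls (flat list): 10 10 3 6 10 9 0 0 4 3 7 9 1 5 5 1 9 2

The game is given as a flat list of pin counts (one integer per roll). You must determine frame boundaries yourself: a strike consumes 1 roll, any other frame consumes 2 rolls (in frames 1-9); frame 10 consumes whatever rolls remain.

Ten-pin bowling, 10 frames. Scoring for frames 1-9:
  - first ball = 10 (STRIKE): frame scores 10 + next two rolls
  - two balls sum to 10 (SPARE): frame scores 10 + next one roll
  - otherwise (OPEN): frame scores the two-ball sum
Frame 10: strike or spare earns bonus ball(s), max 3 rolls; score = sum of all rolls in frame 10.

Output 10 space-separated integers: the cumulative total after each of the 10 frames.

Answer: 23 42 51 70 79 83 102 117 128 140

Derivation:
Frame 1: STRIKE. 10 + next two rolls (10+3) = 23. Cumulative: 23
Frame 2: STRIKE. 10 + next two rolls (3+6) = 19. Cumulative: 42
Frame 3: OPEN (3+6=9). Cumulative: 51
Frame 4: STRIKE. 10 + next two rolls (9+0) = 19. Cumulative: 70
Frame 5: OPEN (9+0=9). Cumulative: 79
Frame 6: OPEN (0+4=4). Cumulative: 83
Frame 7: SPARE (3+7=10). 10 + next roll (9) = 19. Cumulative: 102
Frame 8: SPARE (9+1=10). 10 + next roll (5) = 15. Cumulative: 117
Frame 9: SPARE (5+5=10). 10 + next roll (1) = 11. Cumulative: 128
Frame 10: SPARE. Sum of all frame-10 rolls (1+9+2) = 12. Cumulative: 140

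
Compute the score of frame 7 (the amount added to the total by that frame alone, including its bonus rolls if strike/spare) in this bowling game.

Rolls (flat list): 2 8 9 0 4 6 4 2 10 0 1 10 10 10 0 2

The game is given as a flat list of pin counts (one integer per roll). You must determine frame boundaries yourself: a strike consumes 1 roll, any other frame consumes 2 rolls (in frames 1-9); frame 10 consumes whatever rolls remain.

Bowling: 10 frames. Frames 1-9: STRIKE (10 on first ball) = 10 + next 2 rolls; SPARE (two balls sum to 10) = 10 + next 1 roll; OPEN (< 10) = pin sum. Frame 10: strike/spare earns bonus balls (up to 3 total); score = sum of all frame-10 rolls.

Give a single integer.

Answer: 30

Derivation:
Frame 1: SPARE (2+8=10). 10 + next roll (9) = 19. Cumulative: 19
Frame 2: OPEN (9+0=9). Cumulative: 28
Frame 3: SPARE (4+6=10). 10 + next roll (4) = 14. Cumulative: 42
Frame 4: OPEN (4+2=6). Cumulative: 48
Frame 5: STRIKE. 10 + next two rolls (0+1) = 11. Cumulative: 59
Frame 6: OPEN (0+1=1). Cumulative: 60
Frame 7: STRIKE. 10 + next two rolls (10+10) = 30. Cumulative: 90
Frame 8: STRIKE. 10 + next two rolls (10+0) = 20. Cumulative: 110
Frame 9: STRIKE. 10 + next two rolls (0+2) = 12. Cumulative: 122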